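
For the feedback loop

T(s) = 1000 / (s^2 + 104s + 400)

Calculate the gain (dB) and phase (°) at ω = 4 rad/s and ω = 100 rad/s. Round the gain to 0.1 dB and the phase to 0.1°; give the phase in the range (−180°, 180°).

ω = 4: 4.9 dB, -47.3°; ω = 100: -23.0 dB, -132.7°

Substitute s = j4:
Numerator: 1000 = 1000 + j0
Denominator: (j4)^2 + 104(j4) + 400 = 384 + j416
|N| = √(1000² + 0²) ≈ 1000, ∠N ≈ 0.00°
|D| = √(384² + 416²) ≈ 566.14, ∠D ≈ 47.29°
|T| = 1000 / 566.14 ≈ 1.7663
Gain = 20 log₁₀(1.7663) ≈ 4.94 dB
∠T = 0.00° − 47.29° = -47.29°

Substitute s = j100:
Numerator: 1000 = 1000 + j0
Denominator: (j100)^2 + 104(j100) + 400 = -9600 + j10400
|N| = √(1000² + 0²) ≈ 1000, ∠N ≈ 0.00°
|D| = √(9600² + 10400²) ≈ 14153, ∠D ≈ 132.71°
|T| = 1000 / 14153 ≈ 0.070656
Gain = 20 log₁₀(0.070656) ≈ -23.02 dB
∠T = 0.00° − 132.71° = -132.71°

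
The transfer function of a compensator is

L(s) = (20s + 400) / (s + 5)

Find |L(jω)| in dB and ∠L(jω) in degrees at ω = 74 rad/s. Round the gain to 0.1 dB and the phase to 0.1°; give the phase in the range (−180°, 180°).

26.3 dB, -11.3°

Substitute s = j74:
Numerator: 20(j74) + 400 = 400 + j1480
Denominator: (j74) + 5 = 5 + j74
|N| = √(400² + 1480²) ≈ 1533.1, ∠N ≈ 74.88°
|D| = √(5² + 74²) ≈ 74.169, ∠D ≈ 86.13°
|L| = 1533.1 / 74.169 ≈ 20.67
Gain = 20 log₁₀(20.67) ≈ 26.31 dB
∠L = 74.88° − 86.13° = -11.25°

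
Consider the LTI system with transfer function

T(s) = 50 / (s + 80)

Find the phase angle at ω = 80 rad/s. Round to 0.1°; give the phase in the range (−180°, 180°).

-45.0°

At s = jω = j80:
pole (s+80): 80 + j80 → |·| = √(80²+80²) = √12800 ≈ 113.14, ∠ = arctan(80/80) ≈ 45.00°
∠T = 0.00° − 45.00° = -45.00°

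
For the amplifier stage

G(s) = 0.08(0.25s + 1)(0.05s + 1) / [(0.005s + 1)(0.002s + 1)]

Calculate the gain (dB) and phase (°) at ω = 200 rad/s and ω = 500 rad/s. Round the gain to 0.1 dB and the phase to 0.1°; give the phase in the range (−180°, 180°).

At ω = 200 rad/s:
zero (1 + j200·0.25) = 1 + j50 → |·| ≈ 50.01, ∠ ≈ 88.85°
zero (1 + j200·0.05) = 1 + j10 → |·| ≈ 10.05, ∠ ≈ 84.29°
pole (1 + j200·0.005) = 1 + j1 → |·| ≈ 1.4142, ∠ ≈ 45.00°
pole (1 + j200·0.002) = 1 + j0.4 → |·| ≈ 1.077, ∠ ≈ 21.80°
|G| = 0.08 · 50.01 · 10.05 / (1.4142 · 1.077) ≈ 26.399
Gain = 20 log₁₀(26.399) ≈ 28.43 dB
∠G = (88.85° + 84.29°) − (45.00° + 21.80°) = 106.34°

At ω = 500 rad/s:
zero (1 + j500·0.25) = 1 + j125 → |·| ≈ 125, ∠ ≈ 89.54°
zero (1 + j500·0.05) = 1 + j25 → |·| ≈ 25.02, ∠ ≈ 87.71°
pole (1 + j500·0.005) = 1 + j2.5 → |·| ≈ 2.6926, ∠ ≈ 68.20°
pole (1 + j500·0.002) = 1 + j1 → |·| ≈ 1.4142, ∠ ≈ 45.00°
|G| = 0.08 · 125 · 25.02 / (2.6926 · 1.4142) ≈ 65.706
Gain = 20 log₁₀(65.706) ≈ 36.35 dB
∠G = (89.54° + 87.71°) − (68.20° + 45.00°) = 64.05°

ω = 200: 28.4 dB, 106.3°; ω = 500: 36.4 dB, 64.1°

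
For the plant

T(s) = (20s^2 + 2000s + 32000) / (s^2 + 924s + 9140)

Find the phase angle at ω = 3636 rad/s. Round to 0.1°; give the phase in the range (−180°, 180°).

Substitute s = j3636:
Numerator: 20(j3636)^2 + 2000(j3636) + 32000 = -264377920 + j7272000
Denominator: (j3636)^2 + 924(j3636) + 9140 = -13211356 + j3359664
|N| = √(264377920² + 7272000²) ≈ 2.6448e+08, ∠N ≈ 178.42°
|D| = √(13211356² + 3359664²) ≈ 1.3632e+07, ∠D ≈ 165.73°
∠T = 178.42° − 165.73° = 12.69°

12.7°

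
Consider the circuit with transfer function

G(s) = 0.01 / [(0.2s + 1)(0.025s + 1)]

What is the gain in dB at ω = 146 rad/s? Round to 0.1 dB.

-80.9 dB

At ω = 146 rad/s:
pole (1 + j146·0.2) = 1 + j29.2 → |·| ≈ 29.217, ∠ ≈ 88.04°
pole (1 + j146·0.025) = 1 + j3.65 → |·| ≈ 3.7845, ∠ ≈ 74.68°
|G| = 0.01 · 1 / (29.217 · 3.7845) ≈ 9.0439e-05
Gain = 20 log₁₀(9.0439e-05) ≈ -80.87 dB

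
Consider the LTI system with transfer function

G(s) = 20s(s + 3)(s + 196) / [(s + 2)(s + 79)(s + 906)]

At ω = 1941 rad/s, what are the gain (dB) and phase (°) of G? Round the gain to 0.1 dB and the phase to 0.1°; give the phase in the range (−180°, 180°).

At s = jω = j1941:
zero (s+3): 3 + j1941 → |·| = √(3²+1941²) = √3767490 ≈ 1941, ∠ = arctan(1941/3) ≈ 89.91°
zero (s+196): 196 + j1941 → |·| = √(196²+1941²) = √3805897 ≈ 1950.9, ∠ = arctan(1941/196) ≈ 84.23°
zero at origin: s = j1941 → |·| = 1941, ∠ = 90.00°
pole (s+2): 2 + j1941 → |·| = √(2²+1941²) = √3767485 ≈ 1941, ∠ = arctan(1941/2) ≈ 89.94°
pole (s+79): 79 + j1941 → |·| = √(79²+1941²) = √3773722 ≈ 1942.6, ∠ = arctan(1941/79) ≈ 87.67°
pole (s+906): 906 + j1941 → |·| = √(906²+1941²) = √4588317 ≈ 2142, ∠ = arctan(1941/906) ≈ 64.98°
|G| = 20 · 7.35e+09 / 8.0766e+09 ≈ 18.201
Gain = 20 log₁₀(18.201) ≈ 25.20 dB
∠G = 264.14° − 242.59° = 21.55°

25.2 dB, 21.6°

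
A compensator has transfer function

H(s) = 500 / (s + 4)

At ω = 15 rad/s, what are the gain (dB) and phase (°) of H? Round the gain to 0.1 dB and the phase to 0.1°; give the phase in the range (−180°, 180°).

Substitute s = j15:
Numerator: 500 = 500 + j0
Denominator: (j15) + 4 = 4 + j15
|N| = √(500² + 0²) ≈ 500, ∠N ≈ 0.00°
|D| = √(4² + 15²) ≈ 15.524, ∠D ≈ 75.07°
|H| = 500 / 15.524 ≈ 32.208
Gain = 20 log₁₀(32.208) ≈ 30.16 dB
∠H = 0.00° − 75.07° = -75.07°

30.2 dB, -75.1°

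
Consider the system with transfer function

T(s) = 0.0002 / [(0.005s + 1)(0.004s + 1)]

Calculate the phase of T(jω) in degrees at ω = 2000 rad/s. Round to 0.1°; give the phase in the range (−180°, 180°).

-167.2°

At ω = 2000 rad/s:
pole (1 + j2000·0.005) = 1 + j10 → |·| ≈ 10.05, ∠ ≈ 84.29°
pole (1 + j2000·0.004) = 1 + j8 → |·| ≈ 8.0623, ∠ ≈ 82.87°
∠T = (0°) − (84.29° + 82.87°) = -167.16°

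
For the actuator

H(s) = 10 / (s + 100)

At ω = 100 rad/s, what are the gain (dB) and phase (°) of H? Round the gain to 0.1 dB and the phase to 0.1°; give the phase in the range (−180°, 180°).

-23.0 dB, -45.0°

At s = jω = j100:
pole (s+100): 100 + j100 → |·| = √(100²+100²) = √20000 ≈ 141.42, ∠ = arctan(100/100) ≈ 45.00°
|H| = 10 / 141.42 ≈ 0.070711
Gain = 20 log₁₀(0.070711) ≈ -23.01 dB
∠H = 0.00° − 45.00° = -45.00°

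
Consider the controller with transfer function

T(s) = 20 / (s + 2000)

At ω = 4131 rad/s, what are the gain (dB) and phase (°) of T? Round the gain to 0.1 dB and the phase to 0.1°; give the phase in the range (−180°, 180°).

Substitute s = j4131:
Numerator: 20 = 20 + j0
Denominator: (j4131) + 2000 = 2000 + j4131
|N| = √(20² + 0²) ≈ 20, ∠N ≈ 0.00°
|D| = √(2000² + 4131²) ≈ 4589.7, ∠D ≈ 64.17°
|T| = 20 / 4589.7 ≈ 0.0043576
Gain = 20 log₁₀(0.0043576) ≈ -47.22 dB
∠T = 0.00° − 64.17° = -64.17°

-47.2 dB, -64.2°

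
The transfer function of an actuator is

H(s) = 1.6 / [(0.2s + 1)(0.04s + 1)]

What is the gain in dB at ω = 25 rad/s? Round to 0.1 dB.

-13.1 dB

At ω = 25 rad/s:
pole (1 + j25·0.2) = 1 + j5 → |·| ≈ 5.099, ∠ ≈ 78.69°
pole (1 + j25·0.04) = 1 + j1 → |·| ≈ 1.4142, ∠ ≈ 45.00°
|H| = 1.6 · 1 / (5.099 · 1.4142) ≈ 0.22188
Gain = 20 log₁₀(0.22188) ≈ -13.08 dB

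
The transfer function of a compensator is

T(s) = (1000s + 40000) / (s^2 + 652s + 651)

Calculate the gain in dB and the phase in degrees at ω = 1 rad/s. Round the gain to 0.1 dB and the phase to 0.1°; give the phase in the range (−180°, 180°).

32.8 dB, -43.7°

Substitute s = j1:
Numerator: 1000(j1) + 40000 = 40000 + j1000
Denominator: (j1)^2 + 652(j1) + 651 = 650 + j652
|N| = √(40000² + 1000²) ≈ 40012, ∠N ≈ 1.43°
|D| = √(650² + 652²) ≈ 920.65, ∠D ≈ 45.09°
|T| = 40012 / 920.65 ≈ 43.461
Gain = 20 log₁₀(43.461) ≈ 32.76 dB
∠T = 1.43° − 45.09° = -43.66°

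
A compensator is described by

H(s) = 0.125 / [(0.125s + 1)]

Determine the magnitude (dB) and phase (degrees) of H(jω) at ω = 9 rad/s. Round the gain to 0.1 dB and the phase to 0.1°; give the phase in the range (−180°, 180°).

At ω = 9 rad/s:
pole (1 + j9·0.125) = 1 + j1.125 → |·| ≈ 1.5052, ∠ ≈ 48.37°
|H| = 0.125 · 1 / (1.5052) ≈ 0.083045
Gain = 20 log₁₀(0.083045) ≈ -21.61 dB
∠H = (0°) − (48.37°) = -48.37°

-21.6 dB, -48.4°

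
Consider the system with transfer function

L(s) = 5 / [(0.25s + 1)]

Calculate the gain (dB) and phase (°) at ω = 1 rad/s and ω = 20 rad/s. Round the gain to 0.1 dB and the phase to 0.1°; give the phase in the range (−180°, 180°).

At ω = 1 rad/s:
pole (1 + j1·0.25) = 1 + j0.25 → |·| ≈ 1.0308, ∠ ≈ 14.04°
|L| = 5 · 1 / (1.0308) ≈ 4.8506
Gain = 20 log₁₀(4.8506) ≈ 13.72 dB
∠L = (0°) − (14.04°) = -14.04°

At ω = 20 rad/s:
pole (1 + j20·0.25) = 1 + j5 → |·| ≈ 5.099, ∠ ≈ 78.69°
|L| = 5 · 1 / (5.099) ≈ 0.98058
Gain = 20 log₁₀(0.98058) ≈ -0.17 dB
∠L = (0°) − (78.69°) = -78.69°

ω = 1: 13.7 dB, -14.0°; ω = 20: -0.2 dB, -78.7°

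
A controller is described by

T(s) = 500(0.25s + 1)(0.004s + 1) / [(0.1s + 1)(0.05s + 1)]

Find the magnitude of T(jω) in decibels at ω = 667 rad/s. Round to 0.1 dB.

40.6 dB

At ω = 667 rad/s:
zero (1 + j667·0.25) = 1 + j166.75 → |·| ≈ 166.75, ∠ ≈ 89.66°
zero (1 + j667·0.004) = 1 + j2.668 → |·| ≈ 2.8492, ∠ ≈ 69.45°
pole (1 + j667·0.1) = 1 + j66.7 → |·| ≈ 66.707, ∠ ≈ 89.14°
pole (1 + j667·0.05) = 1 + j33.35 → |·| ≈ 33.365, ∠ ≈ 88.28°
|T| = 500 · 166.75 · 2.8492 / (66.707 · 33.365) ≈ 106.73
Gain = 20 log₁₀(106.73) ≈ 40.57 dB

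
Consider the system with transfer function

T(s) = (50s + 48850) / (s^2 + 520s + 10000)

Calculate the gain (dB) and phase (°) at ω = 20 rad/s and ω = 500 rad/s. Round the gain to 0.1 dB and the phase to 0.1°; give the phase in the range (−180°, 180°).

Substitute s = j20:
Numerator: 50(j20) + 48850 = 48850 + j1000
Denominator: (j20)^2 + 520(j20) + 10000 = 9600 + j10400
|N| = √(48850² + 1000²) ≈ 48860, ∠N ≈ 1.17°
|D| = √(9600² + 10400²) ≈ 14153, ∠D ≈ 47.29°
|T| = 48860 / 14153 ≈ 3.4523
Gain = 20 log₁₀(3.4523) ≈ 10.76 dB
∠T = 1.17° − 47.29° = -46.12°

Substitute s = j500:
Numerator: 50(j500) + 48850 = 48850 + j25000
Denominator: (j500)^2 + 520(j500) + 10000 = -240000 + j260000
|N| = √(48850² + 25000²) ≈ 54876, ∠N ≈ 27.10°
|D| = √(240000² + 260000²) ≈ 3.5384e+05, ∠D ≈ 132.71°
|T| = 54876 / 3.5384e+05 ≈ 0.15509
Gain = 20 log₁₀(0.15509) ≈ -16.19 dB
∠T = 27.10° − 132.71° = -105.61°

ω = 20: 10.8 dB, -46.1°; ω = 500: -16.2 dB, -105.6°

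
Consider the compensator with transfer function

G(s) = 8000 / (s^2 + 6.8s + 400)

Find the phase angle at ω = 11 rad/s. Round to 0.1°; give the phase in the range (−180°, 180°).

At s = jω = j11:
quadratic: (j11)² + 6.8·j11 + 400 = 279 + j74.8 → |·| ≈ 288.85, ∠ ≈ 15.01°
∠G = 0.00° − 15.01° = -15.01°

-15.0°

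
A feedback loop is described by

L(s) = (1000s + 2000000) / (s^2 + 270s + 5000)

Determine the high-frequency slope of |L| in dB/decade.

Each pole contributes −20 dB/decade at high frequency; each zero contributes +20 dB/decade.
Net: 1 zero(s) − 2 pole(s) → -20 dB/decade.

-20 dB/decade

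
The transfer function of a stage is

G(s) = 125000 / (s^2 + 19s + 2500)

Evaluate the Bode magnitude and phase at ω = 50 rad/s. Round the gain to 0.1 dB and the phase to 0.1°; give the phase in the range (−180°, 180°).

42.4 dB, -90.0°

At s = jω = j50:
quadratic: (j50)² + 19·j50 + 2500 = 0 + j950 → |·| ≈ 950, ∠ ≈ 90.00°
|G| = 125000 / 950 ≈ 131.58
Gain = 20 log₁₀(131.58) ≈ 42.38 dB
∠G = 0.00° − 90.00° = -90.00°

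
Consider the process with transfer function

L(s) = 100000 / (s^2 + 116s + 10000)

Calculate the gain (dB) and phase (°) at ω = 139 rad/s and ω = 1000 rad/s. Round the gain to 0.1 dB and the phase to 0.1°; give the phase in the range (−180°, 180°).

At s = jω = j139:
quadratic: (j139)² + 116·j139 + 10000 = -9321 + j16124 → |·| ≈ 18624, ∠ ≈ 120.03°
|L| = 100000 / 18624 ≈ 5.3694
Gain = 20 log₁₀(5.3694) ≈ 14.60 dB
∠L = 0.00° − 120.03° = -120.03°

At s = jω = j1000:
quadratic: (j1000)² + 116·j1000 + 10000 = -990000 + j116000 → |·| ≈ 9.9677e+05, ∠ ≈ 173.32°
|L| = 100000 / 9.9677e+05 ≈ 0.10032
Gain = 20 log₁₀(0.10032) ≈ -19.97 dB
∠L = 0.00° − 173.32° = -173.32°

ω = 139: 14.6 dB, -120.0°; ω = 1000: -20.0 dB, -173.3°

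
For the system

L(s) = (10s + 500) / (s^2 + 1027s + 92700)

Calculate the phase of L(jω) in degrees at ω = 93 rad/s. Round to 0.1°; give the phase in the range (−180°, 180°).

13.1°

Substitute s = j93:
Numerator: 10(j93) + 500 = 500 + j930
Denominator: (j93)^2 + 1027(j93) + 92700 = 84051 + j95511
|N| = √(500² + 930²) ≈ 1055.9, ∠N ≈ 61.74°
|D| = √(84051² + 95511²) ≈ 1.2723e+05, ∠D ≈ 48.65°
∠L = 61.74° − 48.65° = 13.09°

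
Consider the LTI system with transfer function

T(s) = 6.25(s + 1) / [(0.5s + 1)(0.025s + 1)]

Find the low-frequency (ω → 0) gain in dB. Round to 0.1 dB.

T(0) = 6.25 · 1 / 1 = 6.25
20 log₁₀(6.25) ≈ 15.92 dB

15.9 dB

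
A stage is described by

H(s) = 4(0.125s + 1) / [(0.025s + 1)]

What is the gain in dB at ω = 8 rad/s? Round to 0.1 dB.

At ω = 8 rad/s:
zero (1 + j8·0.125) = 1 + j1 → |·| ≈ 1.4142, ∠ ≈ 45.00°
pole (1 + j8·0.025) = 1 + j0.2 → |·| ≈ 1.0198, ∠ ≈ 11.31°
|H| = 4 · 1.4142 / (1.0198) ≈ 5.547
Gain = 20 log₁₀(5.547) ≈ 14.88 dB

14.9 dB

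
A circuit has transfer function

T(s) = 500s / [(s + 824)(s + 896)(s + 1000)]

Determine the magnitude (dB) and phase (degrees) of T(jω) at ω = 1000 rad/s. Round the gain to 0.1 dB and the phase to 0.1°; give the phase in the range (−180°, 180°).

At s = jω = j1000:
zero at origin: s = j1000 → |·| = 1000, ∠ = 90.00°
pole (s+824): 824 + j1000 → |·| = √(824²+1000²) = √1678976 ≈ 1295.8, ∠ = arctan(1000/824) ≈ 50.51°
pole (s+896): 896 + j1000 → |·| = √(896²+1000²) = √1802816 ≈ 1342.7, ∠ = arctan(1000/896) ≈ 48.14°
pole (s+1000): 1000 + j1000 → |·| = √(1000²+1000²) = √2000000 ≈ 1414.2, ∠ = arctan(1000/1000) ≈ 45.00°
|T| = 500 · 1000 / 2.4605e+09 ≈ 0.00020321
Gain = 20 log₁₀(0.00020321) ≈ -73.84 dB
∠T = 90.00° − 143.65° = -53.65°

-73.8 dB, -53.7°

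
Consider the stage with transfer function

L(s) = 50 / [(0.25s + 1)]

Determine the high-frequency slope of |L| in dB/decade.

Each pole contributes −20 dB/decade at high frequency; each zero contributes +20 dB/decade.
Net: 0 zero(s) − 1 pole(s) → -20 dB/decade.

-20 dB/decade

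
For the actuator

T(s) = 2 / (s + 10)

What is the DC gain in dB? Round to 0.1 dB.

T(0) = 2 / (10) = 0.2
20 log₁₀(0.2) ≈ -13.98 dB

-14.0 dB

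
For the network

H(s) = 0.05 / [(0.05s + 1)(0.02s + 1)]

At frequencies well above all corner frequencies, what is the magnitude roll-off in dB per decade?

-40 dB/decade

Each pole contributes −20 dB/decade at high frequency; each zero contributes +20 dB/decade.
Net: 0 zero(s) − 2 pole(s) → -40 dB/decade.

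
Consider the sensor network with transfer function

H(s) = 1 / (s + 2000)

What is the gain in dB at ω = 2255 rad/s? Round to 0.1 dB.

At s = jω = j2255:
pole (s+2000): 2000 + j2255 → |·| = √(2000²+2255²) = √9085025 ≈ 3014.1, ∠ = arctan(2255/2000) ≈ 48.43°
|H| = 1 / 3014.1 ≈ 0.00033177
Gain = 20 log₁₀(0.00033177) ≈ -69.58 dB

-69.6 dB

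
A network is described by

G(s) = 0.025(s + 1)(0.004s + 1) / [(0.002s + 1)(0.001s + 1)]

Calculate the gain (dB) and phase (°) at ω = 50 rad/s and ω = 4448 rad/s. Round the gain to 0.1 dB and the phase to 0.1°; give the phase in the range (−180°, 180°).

At ω = 50 rad/s:
zero (1 + j50·1) = 1 + j50 → |·| ≈ 50.01, ∠ ≈ 88.85°
zero (1 + j50·0.004) = 1 + j0.2 → |·| ≈ 1.0198, ∠ ≈ 11.31°
pole (1 + j50·0.002) = 1 + j0.1 → |·| ≈ 1.005, ∠ ≈ 5.71°
pole (1 + j50·0.001) = 1 + j0.05 → |·| ≈ 1.0012, ∠ ≈ 2.86°
|G| = 0.025 · 50.01 · 1.0198 / (1.005 · 1.0012) ≈ 1.2671
Gain = 20 log₁₀(1.2671) ≈ 2.06 dB
∠G = (88.85° + 11.31°) − (5.71° + 2.86°) = 91.59°

At ω = 4448 rad/s:
zero (1 + j4448·1) = 1 + j4448 → |·| ≈ 4448, ∠ ≈ 89.99°
zero (1 + j4448·0.004) = 1 + j17.792 → |·| ≈ 17.82, ∠ ≈ 86.78°
pole (1 + j4448·0.002) = 1 + j8.896 → |·| ≈ 8.952, ∠ ≈ 83.59°
pole (1 + j4448·0.001) = 1 + j4.448 → |·| ≈ 4.559, ∠ ≈ 77.33°
|G| = 0.025 · 4448 · 17.82 / (8.952 · 4.559) ≈ 48.554
Gain = 20 log₁₀(48.554) ≈ 33.72 dB
∠G = (89.99° + 86.78°) − (83.59° + 77.33°) = 15.85°

ω = 50: 2.1 dB, 91.6°; ω = 4448: 33.7 dB, 15.9°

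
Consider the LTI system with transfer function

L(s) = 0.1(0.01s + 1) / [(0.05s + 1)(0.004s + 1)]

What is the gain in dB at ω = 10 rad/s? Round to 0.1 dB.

At ω = 10 rad/s:
zero (1 + j10·0.01) = 1 + j0.1 → |·| ≈ 1.005, ∠ ≈ 5.71°
pole (1 + j10·0.05) = 1 + j0.5 → |·| ≈ 1.118, ∠ ≈ 26.57°
pole (1 + j10·0.004) = 1 + j0.04 → |·| ≈ 1.0008, ∠ ≈ 2.29°
|L| = 0.1 · 1.005 / (1.118 · 1.0008) ≈ 0.089821
Gain = 20 log₁₀(0.089821) ≈ -20.93 dB

-20.9 dB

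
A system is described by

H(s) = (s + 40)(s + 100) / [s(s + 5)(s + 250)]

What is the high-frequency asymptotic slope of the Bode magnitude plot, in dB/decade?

-20 dB/decade

Each pole contributes −20 dB/decade at high frequency; each zero contributes +20 dB/decade.
Net: 2 zero(s) − 3 pole(s) → -20 dB/decade.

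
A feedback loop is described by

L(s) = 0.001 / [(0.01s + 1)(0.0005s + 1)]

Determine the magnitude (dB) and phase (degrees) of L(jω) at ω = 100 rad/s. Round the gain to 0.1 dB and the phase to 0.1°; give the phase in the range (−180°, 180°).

At ω = 100 rad/s:
pole (1 + j100·0.01) = 1 + j1 → |·| ≈ 1.4142, ∠ ≈ 45.00°
pole (1 + j100·0.0005) = 1 + j0.05 → |·| ≈ 1.0012, ∠ ≈ 2.86°
|L| = 0.001 · 1 / (1.4142 · 1.0012) ≈ 0.00070627
Gain = 20 log₁₀(0.00070627) ≈ -63.02 dB
∠L = (0°) − (45.00° + 2.86°) = -47.86°

-63.0 dB, -47.9°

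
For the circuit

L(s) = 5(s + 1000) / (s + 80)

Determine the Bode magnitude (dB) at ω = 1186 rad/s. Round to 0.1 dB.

16.3 dB

At s = jω = j1186:
zero (s+1000): 1000 + j1186 → |·| = √(1000²+1186²) = √2406596 ≈ 1551.3, ∠ = arctan(1186/1000) ≈ 49.86°
pole (s+80): 80 + j1186 → |·| = √(80²+1186²) = √1412996 ≈ 1188.7, ∠ = arctan(1186/80) ≈ 86.14°
|L| = 5 · 1551.3 / 1188.7 ≈ 6.5252
Gain = 20 log₁₀(6.5252) ≈ 16.29 dB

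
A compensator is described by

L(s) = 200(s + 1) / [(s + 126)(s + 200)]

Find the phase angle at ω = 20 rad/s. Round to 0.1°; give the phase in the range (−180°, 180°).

At s = jω = j20:
zero (s+1): 1 + j20 → |·| = √(1²+20²) = √401 ≈ 20.025, ∠ = arctan(20/1) ≈ 87.14°
pole (s+126): 126 + j20 → |·| = √(126²+20²) = √16276 ≈ 127.58, ∠ = arctan(20/126) ≈ 9.02°
pole (s+200): 200 + j20 → |·| = √(200²+20²) = √40400 ≈ 201, ∠ = arctan(20/200) ≈ 5.71°
∠L = 87.14° − 14.73° = 72.41°

72.4°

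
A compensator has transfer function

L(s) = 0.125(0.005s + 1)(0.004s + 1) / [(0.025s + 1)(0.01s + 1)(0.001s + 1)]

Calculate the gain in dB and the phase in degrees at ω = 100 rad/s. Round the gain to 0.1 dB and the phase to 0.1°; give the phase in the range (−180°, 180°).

At ω = 100 rad/s:
zero (1 + j100·0.005) = 1 + j0.5 → |·| ≈ 1.118, ∠ ≈ 26.57°
zero (1 + j100·0.004) = 1 + j0.4 → |·| ≈ 1.077, ∠ ≈ 21.80°
pole (1 + j100·0.025) = 1 + j2.5 → |·| ≈ 2.6926, ∠ ≈ 68.20°
pole (1 + j100·0.01) = 1 + j1 → |·| ≈ 1.4142, ∠ ≈ 45.00°
pole (1 + j100·0.001) = 1 + j0.1 → |·| ≈ 1.005, ∠ ≈ 5.71°
|L| = 0.125 · 1.118 · 1.077 / (2.6926 · 1.4142 · 1.005) ≈ 0.03933
Gain = 20 log₁₀(0.03933) ≈ -28.11 dB
∠L = (26.57° + 21.80°) − (68.20° + 45.00° + 5.71°) = -70.54°

-28.1 dB, -70.5°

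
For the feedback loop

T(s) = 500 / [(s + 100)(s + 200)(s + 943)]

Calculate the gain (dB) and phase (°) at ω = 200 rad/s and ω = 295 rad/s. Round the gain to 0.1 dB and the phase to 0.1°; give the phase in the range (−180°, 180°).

ω = 200: -101.7 dB, -120.4°; ω = 295: -106.8 dB, -144.5°

At s = jω = j200:
pole (s+100): 100 + j200 → |·| = √(100²+200²) = √50000 ≈ 223.61, ∠ = arctan(200/100) ≈ 63.43°
pole (s+200): 200 + j200 → |·| = √(200²+200²) = √80000 ≈ 282.84, ∠ = arctan(200/200) ≈ 45.00°
pole (s+943): 943 + j200 → |·| = √(943²+200²) = √929249 ≈ 963.98, ∠ = arctan(200/943) ≈ 11.97°
|T| = 500 / 6.0968e+07 ≈ 8.201e-06
Gain = 20 log₁₀(8.201e-06) ≈ -101.72 dB
∠T = 0.00° − 120.40° = -120.40°

At s = jω = j295:
pole (s+100): 100 + j295 → |·| = √(100²+295²) = √97025 ≈ 311.49, ∠ = arctan(295/100) ≈ 71.27°
pole (s+200): 200 + j295 → |·| = √(200²+295²) = √127025 ≈ 356.41, ∠ = arctan(295/200) ≈ 55.86°
pole (s+943): 943 + j295 → |·| = √(943²+295²) = √976274 ≈ 988.07, ∠ = arctan(295/943) ≈ 17.37°
|T| = 500 / 1.0969e+08 ≈ 4.5583e-06
Gain = 20 log₁₀(4.5583e-06) ≈ -106.82 dB
∠T = 0.00° − 144.50° = -144.50°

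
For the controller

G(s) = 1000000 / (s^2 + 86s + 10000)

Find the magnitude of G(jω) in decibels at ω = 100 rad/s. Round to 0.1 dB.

At s = jω = j100:
quadratic: (j100)² + 86·j100 + 10000 = 0 + j8600 → |·| ≈ 8600, ∠ ≈ 90.00°
|G| = 1000000 / 8600 ≈ 116.28
Gain = 20 log₁₀(116.28) ≈ 41.31 dB

41.3 dB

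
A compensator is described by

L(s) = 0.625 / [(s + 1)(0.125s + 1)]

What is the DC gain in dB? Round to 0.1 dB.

-4.1 dB

L(0) = 0.625 · 1 / 1 = 0.625
20 log₁₀(0.625) ≈ -4.08 dB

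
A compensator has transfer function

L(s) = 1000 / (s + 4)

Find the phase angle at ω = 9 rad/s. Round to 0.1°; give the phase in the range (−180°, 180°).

At s = jω = j9:
pole (s+4): 4 + j9 → |·| = √(4²+9²) = √97 ≈ 9.8489, ∠ = arctan(9/4) ≈ 66.04°
∠L = 0.00° − 66.04° = -66.04°

-66.0°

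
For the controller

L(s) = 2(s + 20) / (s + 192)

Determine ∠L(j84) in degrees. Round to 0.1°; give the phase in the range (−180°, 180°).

At s = jω = j84:
zero (s+20): 20 + j84 → |·| = √(20²+84²) = √7456 ≈ 86.348, ∠ = arctan(84/20) ≈ 76.61°
pole (s+192): 192 + j84 → |·| = √(192²+84²) = √43920 ≈ 209.57, ∠ = arctan(84/192) ≈ 23.63°
∠L = 76.61° − 23.63° = 52.98°

53.0°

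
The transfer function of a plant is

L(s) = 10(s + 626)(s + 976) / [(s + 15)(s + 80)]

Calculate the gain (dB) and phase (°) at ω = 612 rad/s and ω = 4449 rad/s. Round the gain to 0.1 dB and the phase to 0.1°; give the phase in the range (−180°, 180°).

ω = 612: 28.5 dB, -94.7°; ω = 4449: 20.3 dB, -19.2°

At s = jω = j612:
zero (s+626): 626 + j612 → |·| = √(626²+612²) = √766420 ≈ 875.45, ∠ = arctan(612/626) ≈ 44.35°
zero (s+976): 976 + j612 → |·| = √(976²+612²) = √1327120 ≈ 1152, ∠ = arctan(612/976) ≈ 32.09°
pole (s+15): 15 + j612 → |·| = √(15²+612²) = √374769 ≈ 612.18, ∠ = arctan(612/15) ≈ 88.60°
pole (s+80): 80 + j612 → |·| = √(80²+612²) = √380944 ≈ 617.21, ∠ = arctan(612/80) ≈ 82.55°
|L| = 10 · 1.0085e+06 / 3.7784e+05 ≈ 26.691
Gain = 20 log₁₀(26.691) ≈ 28.53 dB
∠L = 76.44° − 171.15° = -94.71°

At s = jω = j4449:
zero (s+626): 626 + j4449 → |·| = √(626²+4449²) = √20185477 ≈ 4492.8, ∠ = arctan(4449/626) ≈ 81.99°
zero (s+976): 976 + j4449 → |·| = √(976²+4449²) = √20746177 ≈ 4554.8, ∠ = arctan(4449/976) ≈ 77.63°
pole (s+15): 15 + j4449 → |·| = √(15²+4449²) = √19793826 ≈ 4449, ∠ = arctan(4449/15) ≈ 89.81°
pole (s+80): 80 + j4449 → |·| = √(80²+4449²) = √19800001 ≈ 4449.7, ∠ = arctan(4449/80) ≈ 88.97°
|L| = 10 · 2.0464e+07 / 1.9797e+07 ≈ 10.337
Gain = 20 log₁₀(10.337) ≈ 20.29 dB
∠L = 159.62° − 178.78° = -19.16°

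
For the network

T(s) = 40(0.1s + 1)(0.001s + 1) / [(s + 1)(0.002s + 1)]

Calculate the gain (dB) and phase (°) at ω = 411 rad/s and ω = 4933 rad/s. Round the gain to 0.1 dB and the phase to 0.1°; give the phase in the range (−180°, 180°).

ω = 411: 10.5 dB, -18.3°; ω = 4933: 6.2 dB, -5.8°

At ω = 411 rad/s:
zero (1 + j411·0.1) = 1 + j41.1 → |·| ≈ 41.112, ∠ ≈ 88.61°
zero (1 + j411·0.001) = 1 + j0.411 → |·| ≈ 1.0812, ∠ ≈ 22.34°
pole (1 + j411·1) = 1 + j411 → |·| ≈ 411, ∠ ≈ 89.86°
pole (1 + j411·0.002) = 1 + j0.822 → |·| ≈ 1.2945, ∠ ≈ 39.42°
|T| = 40 · 41.112 · 1.0812 / (411 · 1.2945) ≈ 3.3419
Gain = 20 log₁₀(3.3419) ≈ 10.48 dB
∠T = (88.61° + 22.34°) − (89.86° + 39.42°) = -18.33°

At ω = 4933 rad/s:
zero (1 + j4933·0.1) = 1 + j493.3 → |·| ≈ 493.3, ∠ ≈ 89.88°
zero (1 + j4933·0.001) = 1 + j4.933 → |·| ≈ 5.0333, ∠ ≈ 78.54°
pole (1 + j4933·1) = 1 + j4933 → |·| ≈ 4933, ∠ ≈ 89.99°
pole (1 + j4933·0.002) = 1 + j9.866 → |·| ≈ 9.9165, ∠ ≈ 84.21°
|T| = 40 · 493.3 · 5.0333 / (4933 · 9.9165) ≈ 2.0303
Gain = 20 log₁₀(2.0303) ≈ 6.15 dB
∠T = (89.88° + 78.54°) − (89.99° + 84.21°) = -5.78°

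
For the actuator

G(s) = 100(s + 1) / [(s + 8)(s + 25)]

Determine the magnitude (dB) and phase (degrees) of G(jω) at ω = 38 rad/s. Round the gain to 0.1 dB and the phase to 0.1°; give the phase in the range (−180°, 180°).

At s = jω = j38:
zero (s+1): 1 + j38 → |·| = √(1²+38²) = √1445 ≈ 38.013, ∠ = arctan(38/1) ≈ 88.49°
pole (s+8): 8 + j38 → |·| = √(8²+38²) = √1508 ≈ 38.833, ∠ = arctan(38/8) ≈ 78.11°
pole (s+25): 25 + j38 → |·| = √(25²+38²) = √2069 ≈ 45.486, ∠ = arctan(38/25) ≈ 56.66°
|G| = 100 · 38.013 / 1766.4 ≈ 2.152
Gain = 20 log₁₀(2.152) ≈ 6.66 dB
∠G = 88.49° − 134.77° = -46.28°

6.7 dB, -46.3°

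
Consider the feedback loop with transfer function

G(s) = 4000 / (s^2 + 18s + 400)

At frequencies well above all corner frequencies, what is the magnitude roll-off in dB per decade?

-40 dB/decade

Each pole contributes −20 dB/decade at high frequency; each zero contributes +20 dB/decade.
Net: 0 zero(s) − 2 pole(s) → -40 dB/decade.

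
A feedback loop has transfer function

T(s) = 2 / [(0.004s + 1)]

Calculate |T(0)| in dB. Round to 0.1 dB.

6.0 dB

T(0) = 2 · 1 / 1 = 2
20 log₁₀(2) ≈ 6.02 dB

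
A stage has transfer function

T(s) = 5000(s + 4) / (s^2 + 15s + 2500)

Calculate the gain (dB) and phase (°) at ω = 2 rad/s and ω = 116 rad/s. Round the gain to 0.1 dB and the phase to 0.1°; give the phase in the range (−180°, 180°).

ω = 2: 19.0 dB, 25.9°; ω = 116: 34.4 dB, -83.0°

At s = jω = j2:
zero (s+4): 4 + j2 → |·| = √(4²+2²) = √20 ≈ 4.4721, ∠ = arctan(2/4) ≈ 26.57°
quadratic: (j2)² + 15·j2 + 2500 = 2496 + j30 → |·| ≈ 2496.2, ∠ ≈ 0.69°
|T| = 5000 · 4.4721 / 2496.2 ≈ 8.9578
Gain = 20 log₁₀(8.9578) ≈ 19.04 dB
∠T = 26.57° − 0.69° = 25.88°

At s = jω = j116:
zero (s+4): 4 + j116 → |·| = √(4²+116²) = √13472 ≈ 116.07, ∠ = arctan(116/4) ≈ 88.03°
quadratic: (j116)² + 15·j116 + 2500 = -10956 + j1740 → |·| ≈ 11093, ∠ ≈ 170.98°
|T| = 5000 · 116.07 / 11093 ≈ 52.317
Gain = 20 log₁₀(52.317) ≈ 34.37 dB
∠T = 88.03° − 170.98° = -82.95°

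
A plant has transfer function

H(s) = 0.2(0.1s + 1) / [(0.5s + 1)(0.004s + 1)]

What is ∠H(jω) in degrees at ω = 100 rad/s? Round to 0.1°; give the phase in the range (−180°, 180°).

-26.4°

At ω = 100 rad/s:
zero (1 + j100·0.1) = 1 + j10 → |·| ≈ 10.05, ∠ ≈ 84.29°
pole (1 + j100·0.5) = 1 + j50 → |·| ≈ 50.01, ∠ ≈ 88.85°
pole (1 + j100·0.004) = 1 + j0.4 → |·| ≈ 1.077, ∠ ≈ 21.80°
∠H = (84.29°) − (88.85° + 21.80°) = -26.36°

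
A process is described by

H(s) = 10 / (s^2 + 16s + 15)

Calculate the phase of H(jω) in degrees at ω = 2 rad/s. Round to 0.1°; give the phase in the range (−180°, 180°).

-71.0°

Substitute s = j2:
Numerator: 10 = 10 + j0
Denominator: (j2)^2 + 16(j2) + 15 = 11 + j32
|N| = √(10² + 0²) ≈ 10, ∠N ≈ 0.00°
|D| = √(11² + 32²) ≈ 33.838, ∠D ≈ 71.03°
∠H = 0.00° − 71.03° = -71.03°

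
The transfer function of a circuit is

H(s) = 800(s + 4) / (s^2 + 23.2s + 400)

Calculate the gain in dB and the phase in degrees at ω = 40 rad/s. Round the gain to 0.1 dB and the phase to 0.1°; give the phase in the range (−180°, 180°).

At s = jω = j40:
zero (s+4): 4 + j40 → |·| = √(4²+40²) = √1616 ≈ 40.2, ∠ = arctan(40/4) ≈ 84.29°
quadratic: (j40)² + 23.2·j40 + 400 = -1200 + j928 → |·| ≈ 1517, ∠ ≈ 142.28°
|H| = 800 · 40.2 / 1517 ≈ 21.2
Gain = 20 log₁₀(21.2) ≈ 26.53 dB
∠H = 84.29° − 142.28° = -57.99°

26.5 dB, -58.0°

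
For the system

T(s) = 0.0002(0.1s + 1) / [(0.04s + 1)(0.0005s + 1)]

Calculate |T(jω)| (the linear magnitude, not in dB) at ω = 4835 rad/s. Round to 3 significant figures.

At ω = 4835 rad/s:
zero (1 + j4835·0.1) = 1 + j483.5 → |·| ≈ 483.5, ∠ ≈ 89.88°
pole (1 + j4835·0.04) = 1 + j193.4 → |·| ≈ 193.4, ∠ ≈ 89.70°
pole (1 + j4835·0.0005) = 1 + j2.4175 → |·| ≈ 2.6162, ∠ ≈ 67.53°
|T| = 0.0002 · 483.5 / (193.4 · 2.6162) ≈ 0.00019112

0.000191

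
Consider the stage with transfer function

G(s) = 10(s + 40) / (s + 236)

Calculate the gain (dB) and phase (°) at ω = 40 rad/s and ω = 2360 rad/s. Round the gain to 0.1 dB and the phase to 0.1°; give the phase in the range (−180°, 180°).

ω = 40: 7.5 dB, 35.4°; ω = 2360: 20.0 dB, 4.7°

At s = jω = j40:
zero (s+40): 40 + j40 → |·| = √(40²+40²) = √3200 ≈ 56.569, ∠ = arctan(40/40) ≈ 45.00°
pole (s+236): 236 + j40 → |·| = √(236²+40²) = √57296 ≈ 239.37, ∠ = arctan(40/236) ≈ 9.62°
|G| = 10 · 56.569 / 239.37 ≈ 2.3632
Gain = 20 log₁₀(2.3632) ≈ 7.47 dB
∠G = 45.00° − 9.62° = 35.38°

At s = jω = j2360:
zero (s+40): 40 + j2360 → |·| = √(40²+2360²) = √5571200 ≈ 2360.3, ∠ = arctan(2360/40) ≈ 89.03°
pole (s+236): 236 + j2360 → |·| = √(236²+2360²) = √5625296 ≈ 2371.8, ∠ = arctan(2360/236) ≈ 84.29°
|G| = 10 · 2360.3 / 2371.8 ≈ 9.9515
Gain = 20 log₁₀(9.9515) ≈ 19.96 dB
∠G = 89.03° − 84.29° = 4.74°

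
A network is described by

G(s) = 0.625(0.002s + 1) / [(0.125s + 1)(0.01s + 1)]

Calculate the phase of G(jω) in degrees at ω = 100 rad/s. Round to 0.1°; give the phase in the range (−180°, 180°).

-119.1°

At ω = 100 rad/s:
zero (1 + j100·0.002) = 1 + j0.2 → |·| ≈ 1.0198, ∠ ≈ 11.31°
pole (1 + j100·0.125) = 1 + j12.5 → |·| ≈ 12.54, ∠ ≈ 85.43°
pole (1 + j100·0.01) = 1 + j1 → |·| ≈ 1.4142, ∠ ≈ 45.00°
∠G = (11.31°) − (85.43° + 45.00°) = -119.12°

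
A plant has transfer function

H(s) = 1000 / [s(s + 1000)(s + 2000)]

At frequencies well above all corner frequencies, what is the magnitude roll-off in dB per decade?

-60 dB/decade

Each pole contributes −20 dB/decade at high frequency; each zero contributes +20 dB/decade.
Net: 0 zero(s) − 3 pole(s) → -60 dB/decade.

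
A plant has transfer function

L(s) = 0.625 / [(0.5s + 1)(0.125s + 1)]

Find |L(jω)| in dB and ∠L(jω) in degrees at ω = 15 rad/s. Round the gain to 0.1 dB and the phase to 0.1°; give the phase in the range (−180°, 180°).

-28.2 dB, -144.3°

At ω = 15 rad/s:
pole (1 + j15·0.5) = 1 + j7.5 → |·| ≈ 7.5664, ∠ ≈ 82.41°
pole (1 + j15·0.125) = 1 + j1.875 → |·| ≈ 2.125, ∠ ≈ 61.93°
|L| = 0.625 · 1 / (7.5664 · 2.125) ≈ 0.038872
Gain = 20 log₁₀(0.038872) ≈ -28.21 dB
∠L = (0°) − (82.41° + 61.93°) = -144.34°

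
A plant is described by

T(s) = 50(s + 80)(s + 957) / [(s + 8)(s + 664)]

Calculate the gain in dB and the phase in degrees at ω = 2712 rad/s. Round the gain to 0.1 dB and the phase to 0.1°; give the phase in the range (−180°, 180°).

34.2 dB, -7.2°

At s = jω = j2712:
zero (s+80): 80 + j2712 → |·| = √(80²+2712²) = √7361344 ≈ 2713.2, ∠ = arctan(2712/80) ≈ 88.31°
zero (s+957): 957 + j2712 → |·| = √(957²+2712²) = √8270793 ≈ 2875.9, ∠ = arctan(2712/957) ≈ 70.56°
pole (s+8): 8 + j2712 → |·| = √(8²+2712²) = √7355008 ≈ 2712, ∠ = arctan(2712/8) ≈ 89.83°
pole (s+664): 664 + j2712 → |·| = √(664²+2712²) = √7795840 ≈ 2792.1, ∠ = arctan(2712/664) ≈ 76.24°
|T| = 50 · 7.8029e+06 / 7.5722e+06 ≈ 51.523
Gain = 20 log₁₀(51.523) ≈ 34.24 dB
∠T = 158.87° − 166.07° = -7.20°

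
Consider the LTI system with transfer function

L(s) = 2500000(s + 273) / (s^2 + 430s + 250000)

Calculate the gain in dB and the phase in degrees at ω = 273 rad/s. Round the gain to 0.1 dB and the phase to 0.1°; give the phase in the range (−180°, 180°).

At s = jω = j273:
zero (s+273): 273 + j273 → |·| = √(273²+273²) = √149058 ≈ 386.08, ∠ = arctan(273/273) ≈ 45.00°
quadratic: (j273)² + 430·j273 + 250000 = 175471 + j117390 → |·| ≈ 2.1112e+05, ∠ ≈ 33.78°
|L| = 2500000 · 386.08 / 2.1112e+05 ≈ 4571.8
Gain = 20 log₁₀(4571.8) ≈ 73.20 dB
∠L = 45.00° − 33.78° = 11.22°

73.2 dB, 11.2°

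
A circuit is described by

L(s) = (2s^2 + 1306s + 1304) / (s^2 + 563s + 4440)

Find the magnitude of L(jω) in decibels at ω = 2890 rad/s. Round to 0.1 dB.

Substitute s = j2890:
Numerator: 2(j2890)^2 + 1306(j2890) + 1304 = -16702896 + j3774340
Denominator: (j2890)^2 + 563(j2890) + 4440 = -8347660 + j1627070
|N| = √(16702896² + 3774340²) ≈ 1.7124e+07, ∠N ≈ 167.27°
|D| = √(8347660² + 1627070²) ≈ 8.5048e+06, ∠D ≈ 168.97°
|L| = 1.7124e+07 / 8.5048e+06 ≈ 2.0135
Gain = 20 log₁₀(2.0135) ≈ 6.08 dB

6.1 dB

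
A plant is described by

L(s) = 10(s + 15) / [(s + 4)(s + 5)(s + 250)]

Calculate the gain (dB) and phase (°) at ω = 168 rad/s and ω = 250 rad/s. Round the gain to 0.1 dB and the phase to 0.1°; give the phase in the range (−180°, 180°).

At s = jω = j168:
zero (s+15): 15 + j168 → |·| = √(15²+168²) = √28449 ≈ 168.67, ∠ = arctan(168/15) ≈ 84.90°
pole (s+4): 4 + j168 → |·| = √(4²+168²) = √28240 ≈ 168.05, ∠ = arctan(168/4) ≈ 88.64°
pole (s+5): 5 + j168 → |·| = √(5²+168²) = √28249 ≈ 168.07, ∠ = arctan(168/5) ≈ 88.30°
pole (s+250): 250 + j168 → |·| = √(250²+168²) = √90724 ≈ 301.2, ∠ = arctan(168/250) ≈ 33.90°
|L| = 10 · 168.67 / 8.5071e+06 ≈ 0.00019827
Gain = 20 log₁₀(0.00019827) ≈ -74.05 dB
∠L = 84.90° − 210.84° = -125.94°

At s = jω = j250:
zero (s+15): 15 + j250 → |·| = √(15²+250²) = √62725 ≈ 250.45, ∠ = arctan(250/15) ≈ 86.57°
pole (s+4): 4 + j250 → |·| = √(4²+250²) = √62516 ≈ 250.03, ∠ = arctan(250/4) ≈ 89.08°
pole (s+5): 5 + j250 → |·| = √(5²+250²) = √62525 ≈ 250.05, ∠ = arctan(250/5) ≈ 88.85°
pole (s+250): 250 + j250 → |·| = √(250²+250²) = √125000 ≈ 353.55, ∠ = arctan(250/250) ≈ 45.00°
|L| = 10 · 250.45 / 2.2104e+07 ≈ 0.00011331
Gain = 20 log₁₀(0.00011331) ≈ -78.91 dB
∠L = 86.57° − 222.93° = -136.36°

ω = 168: -74.1 dB, -125.9°; ω = 250: -78.9 dB, -136.4°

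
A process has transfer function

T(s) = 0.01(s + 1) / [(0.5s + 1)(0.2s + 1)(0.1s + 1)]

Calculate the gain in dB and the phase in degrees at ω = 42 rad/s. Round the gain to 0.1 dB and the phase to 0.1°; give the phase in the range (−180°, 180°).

At ω = 42 rad/s:
zero (1 + j42·1) = 1 + j42 → |·| ≈ 42.012, ∠ ≈ 88.64°
pole (1 + j42·0.5) = 1 + j21 → |·| ≈ 21.024, ∠ ≈ 87.27°
pole (1 + j42·0.2) = 1 + j8.4 → |·| ≈ 8.4593, ∠ ≈ 83.21°
pole (1 + j42·0.1) = 1 + j4.2 → |·| ≈ 4.3174, ∠ ≈ 76.61°
|T| = 0.01 · 42.012 / (21.024 · 8.4593 · 4.3174) ≈ 0.00054714
Gain = 20 log₁₀(0.00054714) ≈ -65.24 dB
∠T = (88.64°) − (87.27° + 83.21° + 76.61°) = -158.45°

-65.2 dB, -158.5°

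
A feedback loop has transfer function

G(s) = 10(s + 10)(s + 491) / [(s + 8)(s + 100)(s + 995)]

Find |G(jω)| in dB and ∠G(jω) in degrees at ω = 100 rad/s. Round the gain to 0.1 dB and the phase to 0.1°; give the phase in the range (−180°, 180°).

-29.0 dB, -40.4°

At s = jω = j100:
zero (s+10): 10 + j100 → |·| = √(10²+100²) = √10100 ≈ 100.5, ∠ = arctan(100/10) ≈ 84.29°
zero (s+491): 491 + j100 → |·| = √(491²+100²) = √251081 ≈ 501.08, ∠ = arctan(100/491) ≈ 11.51°
pole (s+8): 8 + j100 → |·| = √(8²+100²) = √10064 ≈ 100.32, ∠ = arctan(100/8) ≈ 85.43°
pole (s+100): 100 + j100 → |·| = √(100²+100²) = √20000 ≈ 141.42, ∠ = arctan(100/100) ≈ 45.00°
pole (s+995): 995 + j100 → |·| = √(995²+100²) = √1000025 ≈ 1000, ∠ = arctan(100/995) ≈ 5.74°
|G| = 10 · 50359 / 1.4187e+07 ≈ 0.035497
Gain = 20 log₁₀(0.035497) ≈ -29.00 dB
∠G = 95.80° − 136.17° = -40.37°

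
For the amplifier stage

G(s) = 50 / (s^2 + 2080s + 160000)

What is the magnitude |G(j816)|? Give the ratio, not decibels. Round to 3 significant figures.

Substitute s = j816:
Numerator: 50 = 50 + j0
Denominator: (j816)^2 + 2080(j816) + 160000 = -505856 + j1697280
|N| = √(50² + 0²) ≈ 50, ∠N ≈ 0.00°
|D| = √(505856² + 1697280²) ≈ 1.7711e+06, ∠D ≈ 106.60°
|G| = 50 / 1.7711e+06 ≈ 2.8231e-05

2.82e-05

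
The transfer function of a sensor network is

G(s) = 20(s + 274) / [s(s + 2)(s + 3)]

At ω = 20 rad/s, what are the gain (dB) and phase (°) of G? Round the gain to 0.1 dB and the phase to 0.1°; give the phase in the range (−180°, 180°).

-3.4 dB, 108.4°

At s = jω = j20:
zero (s+274): 274 + j20 → |·| = √(274²+20²) = √75476 ≈ 274.73, ∠ = arctan(20/274) ≈ 4.17°
pole (s+2): 2 + j20 → |·| = √(2²+20²) = √404 ≈ 20.1, ∠ = arctan(20/2) ≈ 84.29°
pole (s+3): 3 + j20 → |·| = √(3²+20²) = √409 ≈ 20.224, ∠ = arctan(20/3) ≈ 81.47°
pole at origin: |s| = 20, ∠ = 90.00° (in denominator)
|G| = 20 · 274.73 / 8130 ≈ 0.67584
Gain = 20 log₁₀(0.67584) ≈ -3.40 dB
∠G = 4.17° − 255.76° = -251.59° ≡ 108.41° (principal value)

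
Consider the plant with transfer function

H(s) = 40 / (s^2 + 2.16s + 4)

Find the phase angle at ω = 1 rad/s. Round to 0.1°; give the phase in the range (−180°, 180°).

-35.8°

At s = jω = j1:
quadratic: (j1)² + 2.16·j1 + 4 = 3 + j2.16 → |·| ≈ 3.6967, ∠ ≈ 35.75°
∠H = 0.00° − 35.75° = -35.75°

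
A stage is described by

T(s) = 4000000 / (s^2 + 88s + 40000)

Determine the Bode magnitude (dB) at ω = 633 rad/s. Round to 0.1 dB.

20.8 dB

At s = jω = j633:
quadratic: (j633)² + 88·j633 + 40000 = -360689 + j55704 → |·| ≈ 3.6497e+05, ∠ ≈ 171.22°
|T| = 4000000 / 3.6497e+05 ≈ 10.96
Gain = 20 log₁₀(10.96) ≈ 20.80 dB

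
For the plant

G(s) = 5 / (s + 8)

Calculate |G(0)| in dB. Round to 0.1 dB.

-4.1 dB

G(0) = 5 / 8 = 0.625
20 log₁₀(0.625) ≈ -4.08 dB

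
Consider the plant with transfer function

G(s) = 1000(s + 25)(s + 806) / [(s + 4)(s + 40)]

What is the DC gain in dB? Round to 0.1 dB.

102.0 dB

G(0) = 1000·25·806 / (4·40) ≈ 1.2594e+05
20 log₁₀(1.2594e+05) ≈ 102.00 dB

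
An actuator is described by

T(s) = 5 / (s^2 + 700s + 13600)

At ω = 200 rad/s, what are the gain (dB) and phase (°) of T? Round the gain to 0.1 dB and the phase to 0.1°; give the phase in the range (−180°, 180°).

-89.1 dB, -100.7°

Substitute s = j200:
Numerator: 5 = 5 + j0
Denominator: (j200)^2 + 700(j200) + 13600 = -26400 + j140000
|N| = √(5² + 0²) ≈ 5, ∠N ≈ 0.00°
|D| = √(26400² + 140000²) ≈ 1.4247e+05, ∠D ≈ 100.68°
|T| = 5 / 1.4247e+05 ≈ 3.5095e-05
Gain = 20 log₁₀(3.5095e-05) ≈ -89.10 dB
∠T = 0.00° − 100.68° = -100.68°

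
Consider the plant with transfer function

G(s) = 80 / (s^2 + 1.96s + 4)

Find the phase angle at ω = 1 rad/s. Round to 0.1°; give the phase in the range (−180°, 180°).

At s = jω = j1:
quadratic: (j1)² + 1.96·j1 + 4 = 3 + j1.96 → |·| ≈ 3.5835, ∠ ≈ 33.16°
∠G = 0.00° − 33.16° = -33.16°

-33.2°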